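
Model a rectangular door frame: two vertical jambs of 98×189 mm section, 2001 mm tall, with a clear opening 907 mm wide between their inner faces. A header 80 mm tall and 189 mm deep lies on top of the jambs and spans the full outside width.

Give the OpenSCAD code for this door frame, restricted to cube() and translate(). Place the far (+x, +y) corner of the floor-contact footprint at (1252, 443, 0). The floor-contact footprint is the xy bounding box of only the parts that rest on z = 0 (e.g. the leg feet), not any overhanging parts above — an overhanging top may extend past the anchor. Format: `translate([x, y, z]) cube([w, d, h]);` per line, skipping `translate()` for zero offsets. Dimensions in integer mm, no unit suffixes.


translate([149, 254, 0]) cube([98, 189, 2001]);
translate([1154, 254, 0]) cube([98, 189, 2001]);
translate([149, 254, 2001]) cube([1103, 189, 80]);


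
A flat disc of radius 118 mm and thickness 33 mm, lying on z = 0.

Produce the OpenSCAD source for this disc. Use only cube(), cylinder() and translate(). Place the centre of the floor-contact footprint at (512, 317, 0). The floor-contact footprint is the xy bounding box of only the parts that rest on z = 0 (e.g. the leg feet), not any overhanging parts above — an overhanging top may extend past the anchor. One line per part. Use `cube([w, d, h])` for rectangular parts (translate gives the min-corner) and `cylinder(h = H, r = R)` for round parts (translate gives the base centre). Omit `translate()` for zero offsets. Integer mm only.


translate([512, 317, 0]) cylinder(h = 33, r = 118);


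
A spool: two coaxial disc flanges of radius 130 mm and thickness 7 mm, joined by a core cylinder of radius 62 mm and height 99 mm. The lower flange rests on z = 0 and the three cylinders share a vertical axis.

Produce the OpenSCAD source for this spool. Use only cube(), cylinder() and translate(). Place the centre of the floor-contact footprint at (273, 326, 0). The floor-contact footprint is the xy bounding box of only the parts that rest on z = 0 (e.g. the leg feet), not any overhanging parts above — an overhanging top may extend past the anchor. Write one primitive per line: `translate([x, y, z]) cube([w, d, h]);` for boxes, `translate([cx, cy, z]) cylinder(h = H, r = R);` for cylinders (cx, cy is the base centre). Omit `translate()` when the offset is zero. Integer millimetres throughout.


translate([273, 326, 0]) cylinder(h = 7, r = 130);
translate([273, 326, 7]) cylinder(h = 99, r = 62);
translate([273, 326, 106]) cylinder(h = 7, r = 130);


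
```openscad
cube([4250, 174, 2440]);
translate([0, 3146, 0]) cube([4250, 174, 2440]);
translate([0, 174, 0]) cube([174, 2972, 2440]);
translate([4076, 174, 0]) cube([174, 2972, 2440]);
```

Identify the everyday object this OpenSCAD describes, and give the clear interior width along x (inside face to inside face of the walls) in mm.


A house (or room) frame. The interior width is 3902 mm.

Four 2440 mm walls enclosing a rectangle with no floor or roof — a room or house frame. Outside width is 4250 mm and wall thickness is 174 mm, so the interior width is 4250 − 2 × 174 = 3902 mm.


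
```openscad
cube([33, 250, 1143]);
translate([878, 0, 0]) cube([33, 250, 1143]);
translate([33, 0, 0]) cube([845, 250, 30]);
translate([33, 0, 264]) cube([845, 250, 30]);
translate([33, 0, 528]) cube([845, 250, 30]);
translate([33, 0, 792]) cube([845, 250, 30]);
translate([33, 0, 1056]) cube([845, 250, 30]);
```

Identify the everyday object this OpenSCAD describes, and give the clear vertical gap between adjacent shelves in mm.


A bookshelf. The clear shelf gap is 234 mm.

Two tall side panels with 5 horizontal boards between them — a bookshelf. The first two shelf undersides are at z = 0 and z = 264; with shelf thickness 30, the clear gap is 264 − 0 − 30 = 234 mm.


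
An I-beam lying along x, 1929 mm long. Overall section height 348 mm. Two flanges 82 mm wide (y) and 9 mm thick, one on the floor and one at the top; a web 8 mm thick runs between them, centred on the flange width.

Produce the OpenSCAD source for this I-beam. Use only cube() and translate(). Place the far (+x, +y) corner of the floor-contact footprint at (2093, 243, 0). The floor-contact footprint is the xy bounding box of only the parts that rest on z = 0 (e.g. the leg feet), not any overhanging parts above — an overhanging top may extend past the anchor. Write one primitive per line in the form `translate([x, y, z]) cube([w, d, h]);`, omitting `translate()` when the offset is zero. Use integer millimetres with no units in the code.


translate([164, 161, 0]) cube([1929, 82, 9]);
translate([164, 198, 9]) cube([1929, 8, 330]);
translate([164, 161, 339]) cube([1929, 82, 9]);


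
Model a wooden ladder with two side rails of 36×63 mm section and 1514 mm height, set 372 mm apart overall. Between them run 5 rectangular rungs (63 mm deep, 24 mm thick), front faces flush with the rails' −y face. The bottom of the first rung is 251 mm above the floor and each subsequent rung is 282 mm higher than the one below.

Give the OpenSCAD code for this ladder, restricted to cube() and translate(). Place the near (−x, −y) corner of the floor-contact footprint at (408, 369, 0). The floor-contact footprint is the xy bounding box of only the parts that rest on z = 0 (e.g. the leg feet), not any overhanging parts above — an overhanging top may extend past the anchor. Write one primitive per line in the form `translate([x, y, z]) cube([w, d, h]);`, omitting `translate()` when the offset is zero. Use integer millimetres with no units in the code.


// rung span = 372 - 2*36 = 300
// rung[k] z = 251 + k*282
translate([408, 369, 0]) cube([36, 63, 1514]);
translate([744, 369, 0]) cube([36, 63, 1514]);
translate([444, 369, 251]) cube([300, 63, 24]);
translate([444, 369, 533]) cube([300, 63, 24]);
translate([444, 369, 815]) cube([300, 63, 24]);
translate([444, 369, 1097]) cube([300, 63, 24]);
translate([444, 369, 1379]) cube([300, 63, 24]);


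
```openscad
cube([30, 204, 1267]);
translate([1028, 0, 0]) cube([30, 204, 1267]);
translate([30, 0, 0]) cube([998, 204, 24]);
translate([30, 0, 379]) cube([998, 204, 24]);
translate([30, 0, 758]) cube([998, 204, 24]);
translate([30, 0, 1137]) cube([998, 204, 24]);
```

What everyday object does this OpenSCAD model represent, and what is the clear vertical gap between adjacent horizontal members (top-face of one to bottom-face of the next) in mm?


A bookshelf. The clear shelf gap is 355 mm.

Two tall side panels with 4 horizontal boards between them — a bookshelf. The first two shelf undersides are at z = 0 and z = 379; with shelf thickness 24, the clear gap is 379 − 0 − 24 = 355 mm.


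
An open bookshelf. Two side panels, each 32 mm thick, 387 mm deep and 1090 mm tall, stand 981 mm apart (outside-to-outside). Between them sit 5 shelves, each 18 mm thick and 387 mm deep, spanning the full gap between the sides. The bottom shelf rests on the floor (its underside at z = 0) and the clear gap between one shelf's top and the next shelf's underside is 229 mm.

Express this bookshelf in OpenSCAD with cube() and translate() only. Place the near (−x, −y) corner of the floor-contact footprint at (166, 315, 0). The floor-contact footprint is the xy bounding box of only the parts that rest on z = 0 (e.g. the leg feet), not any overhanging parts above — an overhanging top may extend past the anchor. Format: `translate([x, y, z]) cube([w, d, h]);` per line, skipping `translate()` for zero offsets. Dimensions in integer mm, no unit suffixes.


translate([166, 315, 0]) cube([32, 387, 1090]);
translate([1115, 315, 0]) cube([32, 387, 1090]);
translate([198, 315, 0]) cube([917, 387, 18]);
translate([198, 315, 247]) cube([917, 387, 18]);
translate([198, 315, 494]) cube([917, 387, 18]);
translate([198, 315, 741]) cube([917, 387, 18]);
translate([198, 315, 988]) cube([917, 387, 18]);


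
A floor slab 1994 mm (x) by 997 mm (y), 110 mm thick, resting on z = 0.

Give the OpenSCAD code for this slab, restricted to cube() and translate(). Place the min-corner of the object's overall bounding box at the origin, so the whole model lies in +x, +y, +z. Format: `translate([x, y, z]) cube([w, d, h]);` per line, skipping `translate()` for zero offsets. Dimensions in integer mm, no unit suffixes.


cube([1994, 997, 110]);


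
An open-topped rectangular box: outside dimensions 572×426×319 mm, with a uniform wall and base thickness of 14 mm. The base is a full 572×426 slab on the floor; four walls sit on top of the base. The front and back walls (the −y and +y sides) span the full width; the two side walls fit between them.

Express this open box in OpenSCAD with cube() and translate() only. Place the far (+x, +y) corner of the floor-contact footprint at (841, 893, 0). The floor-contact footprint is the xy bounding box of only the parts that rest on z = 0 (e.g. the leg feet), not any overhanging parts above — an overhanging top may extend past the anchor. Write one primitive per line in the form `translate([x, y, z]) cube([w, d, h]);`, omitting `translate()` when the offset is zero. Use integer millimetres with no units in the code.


translate([269, 467, 0]) cube([572, 426, 14]);
translate([269, 467, 14]) cube([572, 14, 305]);
translate([269, 879, 14]) cube([572, 14, 305]);
translate([269, 481, 14]) cube([14, 398, 305]);
translate([827, 481, 14]) cube([14, 398, 305]);


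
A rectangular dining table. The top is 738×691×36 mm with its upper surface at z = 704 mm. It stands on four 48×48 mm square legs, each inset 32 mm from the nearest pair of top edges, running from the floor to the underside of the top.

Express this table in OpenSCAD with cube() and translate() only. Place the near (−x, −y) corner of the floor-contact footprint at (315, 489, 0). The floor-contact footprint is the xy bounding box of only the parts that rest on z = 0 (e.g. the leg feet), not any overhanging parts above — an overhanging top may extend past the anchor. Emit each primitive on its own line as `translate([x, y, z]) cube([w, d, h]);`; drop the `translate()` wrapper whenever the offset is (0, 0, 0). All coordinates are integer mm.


translate([283, 457, 668]) cube([738, 691, 36]);
translate([315, 489, 0]) cube([48, 48, 668]);
translate([941, 489, 0]) cube([48, 48, 668]);
translate([315, 1068, 0]) cube([48, 48, 668]);
translate([941, 1068, 0]) cube([48, 48, 668]);


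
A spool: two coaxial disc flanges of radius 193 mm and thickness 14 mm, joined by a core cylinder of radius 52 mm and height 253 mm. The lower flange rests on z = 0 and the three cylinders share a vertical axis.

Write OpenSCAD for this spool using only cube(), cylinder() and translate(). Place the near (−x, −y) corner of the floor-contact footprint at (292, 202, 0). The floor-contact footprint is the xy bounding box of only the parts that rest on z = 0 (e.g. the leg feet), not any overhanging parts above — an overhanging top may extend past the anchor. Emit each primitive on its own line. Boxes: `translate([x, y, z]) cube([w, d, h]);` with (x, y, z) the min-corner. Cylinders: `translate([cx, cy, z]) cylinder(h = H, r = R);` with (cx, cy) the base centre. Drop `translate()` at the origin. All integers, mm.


translate([485, 395, 0]) cylinder(h = 14, r = 193);
translate([485, 395, 14]) cylinder(h = 253, r = 52);
translate([485, 395, 267]) cylinder(h = 14, r = 193);


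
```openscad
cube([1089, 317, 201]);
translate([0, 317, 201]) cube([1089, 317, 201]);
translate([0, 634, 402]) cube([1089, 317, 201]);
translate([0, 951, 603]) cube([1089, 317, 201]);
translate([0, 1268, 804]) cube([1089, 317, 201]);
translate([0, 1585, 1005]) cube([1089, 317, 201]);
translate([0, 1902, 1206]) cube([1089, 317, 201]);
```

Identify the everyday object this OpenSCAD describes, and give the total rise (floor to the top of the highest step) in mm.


A staircase. The total rise is 1407 mm.

7 identical blocks, each offset up and back from the previous — a staircase. Each step is 201 mm tall and there are 7 of them, so the total rise is 7 × 201 = 1407 mm.


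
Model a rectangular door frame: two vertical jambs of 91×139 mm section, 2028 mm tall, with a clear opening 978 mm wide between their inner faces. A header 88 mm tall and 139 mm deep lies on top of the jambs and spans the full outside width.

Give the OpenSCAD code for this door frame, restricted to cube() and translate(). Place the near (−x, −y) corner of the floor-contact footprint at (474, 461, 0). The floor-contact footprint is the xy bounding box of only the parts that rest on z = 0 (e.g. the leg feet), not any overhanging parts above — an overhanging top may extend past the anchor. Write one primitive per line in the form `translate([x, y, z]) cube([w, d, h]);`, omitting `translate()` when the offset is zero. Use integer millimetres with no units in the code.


translate([474, 461, 0]) cube([91, 139, 2028]);
translate([1543, 461, 0]) cube([91, 139, 2028]);
translate([474, 461, 2028]) cube([1160, 139, 88]);


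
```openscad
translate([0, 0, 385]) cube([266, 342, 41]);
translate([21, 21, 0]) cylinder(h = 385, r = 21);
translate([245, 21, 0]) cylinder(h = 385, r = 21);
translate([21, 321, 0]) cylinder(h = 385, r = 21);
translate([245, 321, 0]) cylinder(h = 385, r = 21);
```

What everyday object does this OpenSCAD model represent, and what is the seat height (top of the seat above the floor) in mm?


A stool. The seat height is 426 mm.

A 266×342×41 slab at z = 385 on four corner cylinders — a stool. The seat top is 385 + 41 = 426 mm.


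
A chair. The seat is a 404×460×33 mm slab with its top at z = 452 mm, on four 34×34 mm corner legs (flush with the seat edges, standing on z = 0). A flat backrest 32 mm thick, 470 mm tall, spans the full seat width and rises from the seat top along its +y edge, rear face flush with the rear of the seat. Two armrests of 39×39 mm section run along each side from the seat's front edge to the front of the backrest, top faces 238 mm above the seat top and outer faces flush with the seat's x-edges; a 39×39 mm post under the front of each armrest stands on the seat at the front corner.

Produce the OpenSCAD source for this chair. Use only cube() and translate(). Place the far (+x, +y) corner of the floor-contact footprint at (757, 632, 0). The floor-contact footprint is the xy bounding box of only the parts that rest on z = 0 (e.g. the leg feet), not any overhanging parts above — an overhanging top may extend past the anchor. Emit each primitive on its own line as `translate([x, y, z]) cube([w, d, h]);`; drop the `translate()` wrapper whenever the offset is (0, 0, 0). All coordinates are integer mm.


// leg_h = 452 - 33 = 419
// arm post h = 238 - 39 = 199
translate([353, 172, 419]) cube([404, 460, 33]);
translate([353, 172, 0]) cube([34, 34, 419]);
translate([723, 172, 0]) cube([34, 34, 419]);
translate([353, 598, 0]) cube([34, 34, 419]);
translate([723, 598, 0]) cube([34, 34, 419]);
translate([353, 600, 452]) cube([404, 32, 470]);
translate([353, 172, 651]) cube([39, 428, 39]);
translate([718, 172, 651]) cube([39, 428, 39]);
translate([353, 172, 452]) cube([39, 39, 199]);
translate([718, 172, 452]) cube([39, 39, 199]);


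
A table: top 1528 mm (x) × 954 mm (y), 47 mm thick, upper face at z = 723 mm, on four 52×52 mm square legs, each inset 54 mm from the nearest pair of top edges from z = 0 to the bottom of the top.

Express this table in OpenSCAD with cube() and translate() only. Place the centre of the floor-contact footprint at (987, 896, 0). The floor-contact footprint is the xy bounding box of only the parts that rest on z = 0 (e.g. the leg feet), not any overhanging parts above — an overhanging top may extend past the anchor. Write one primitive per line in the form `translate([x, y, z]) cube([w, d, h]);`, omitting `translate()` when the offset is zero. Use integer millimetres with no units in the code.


translate([223, 419, 676]) cube([1528, 954, 47]);
translate([277, 473, 0]) cube([52, 52, 676]);
translate([1645, 473, 0]) cube([52, 52, 676]);
translate([277, 1267, 0]) cube([52, 52, 676]);
translate([1645, 1267, 0]) cube([52, 52, 676]);


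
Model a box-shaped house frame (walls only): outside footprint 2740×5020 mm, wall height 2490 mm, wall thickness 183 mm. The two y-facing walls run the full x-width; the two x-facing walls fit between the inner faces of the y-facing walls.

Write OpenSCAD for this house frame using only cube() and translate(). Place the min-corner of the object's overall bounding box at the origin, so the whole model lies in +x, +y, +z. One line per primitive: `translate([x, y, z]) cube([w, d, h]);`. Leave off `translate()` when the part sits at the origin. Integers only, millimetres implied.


cube([2740, 183, 2490]);
translate([0, 4837, 0]) cube([2740, 183, 2490]);
translate([0, 183, 0]) cube([183, 4654, 2490]);
translate([2557, 183, 0]) cube([183, 4654, 2490]);


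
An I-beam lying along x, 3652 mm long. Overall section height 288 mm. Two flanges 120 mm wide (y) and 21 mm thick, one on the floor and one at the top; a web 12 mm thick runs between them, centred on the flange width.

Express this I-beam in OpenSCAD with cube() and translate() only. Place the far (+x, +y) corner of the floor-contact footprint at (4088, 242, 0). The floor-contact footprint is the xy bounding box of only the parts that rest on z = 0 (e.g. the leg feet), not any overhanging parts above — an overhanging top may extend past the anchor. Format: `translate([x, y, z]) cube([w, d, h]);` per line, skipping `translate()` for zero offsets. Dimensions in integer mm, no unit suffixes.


translate([436, 122, 0]) cube([3652, 120, 21]);
translate([436, 176, 21]) cube([3652, 12, 246]);
translate([436, 122, 267]) cube([3652, 120, 21]);


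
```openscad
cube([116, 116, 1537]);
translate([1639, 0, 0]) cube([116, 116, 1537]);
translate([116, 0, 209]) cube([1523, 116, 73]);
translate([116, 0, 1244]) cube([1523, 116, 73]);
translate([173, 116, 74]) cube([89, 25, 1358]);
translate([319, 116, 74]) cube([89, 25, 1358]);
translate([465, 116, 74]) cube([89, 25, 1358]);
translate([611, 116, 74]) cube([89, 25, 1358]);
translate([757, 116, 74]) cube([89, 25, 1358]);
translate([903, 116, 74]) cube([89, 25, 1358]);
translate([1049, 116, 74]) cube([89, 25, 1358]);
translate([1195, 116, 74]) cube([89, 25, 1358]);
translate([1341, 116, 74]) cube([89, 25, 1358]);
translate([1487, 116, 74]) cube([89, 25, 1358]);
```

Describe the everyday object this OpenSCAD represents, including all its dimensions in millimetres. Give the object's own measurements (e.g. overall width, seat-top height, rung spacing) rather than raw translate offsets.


A fence section. Two 116×116 mm posts, 1537 mm tall, stand on the floor with a clear span of 1523 mm between their inner faces. Two horizontal rails of 116×73 mm section span the gap between the posts with their undersides at z = 209 mm and z = 1244 mm, flush with the posts' −y face. 10 pickets, each 89 mm wide, 25 mm thick and 1358 mm tall, are fixed to the +y face of the rails with their bottoms at z = 74 mm, spaced across the span with a 57 mm gap after the −x post and between neighbouring pickets, with 63 mm left before the +x post.


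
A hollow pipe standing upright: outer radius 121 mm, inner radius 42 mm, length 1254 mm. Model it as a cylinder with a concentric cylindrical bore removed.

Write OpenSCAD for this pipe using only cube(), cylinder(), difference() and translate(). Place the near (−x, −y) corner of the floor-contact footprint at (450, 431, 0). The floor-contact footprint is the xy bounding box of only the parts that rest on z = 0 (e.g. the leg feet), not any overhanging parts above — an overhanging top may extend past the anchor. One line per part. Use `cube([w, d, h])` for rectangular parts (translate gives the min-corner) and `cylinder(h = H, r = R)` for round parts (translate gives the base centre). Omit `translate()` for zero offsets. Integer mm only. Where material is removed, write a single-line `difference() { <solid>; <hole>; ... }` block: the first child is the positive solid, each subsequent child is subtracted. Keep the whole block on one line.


difference() { translate([571, 552, 0]) cylinder(h = 1254, r = 121); translate([571, 552, 0]) cylinder(h = 1254, r = 42); }


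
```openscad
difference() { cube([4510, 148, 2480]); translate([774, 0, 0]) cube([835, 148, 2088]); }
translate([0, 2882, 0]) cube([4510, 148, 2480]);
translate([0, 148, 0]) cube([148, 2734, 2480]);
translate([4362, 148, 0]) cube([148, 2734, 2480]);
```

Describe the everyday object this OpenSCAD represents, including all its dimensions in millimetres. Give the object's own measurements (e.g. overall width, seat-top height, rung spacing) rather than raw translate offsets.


A single room: four walls, each 2480 mm tall and 148 mm thick, enclosing an outside footprint 4510×3030 mm (x × y), no floor or roof. The front and back walls (−y and +y sides) run the full x-width; the side walls fit between their inner faces. A door opening 835 mm wide and 2088 mm tall is cut through the front wall from the floor up, its −x edge 774 mm from the wall's −x end.


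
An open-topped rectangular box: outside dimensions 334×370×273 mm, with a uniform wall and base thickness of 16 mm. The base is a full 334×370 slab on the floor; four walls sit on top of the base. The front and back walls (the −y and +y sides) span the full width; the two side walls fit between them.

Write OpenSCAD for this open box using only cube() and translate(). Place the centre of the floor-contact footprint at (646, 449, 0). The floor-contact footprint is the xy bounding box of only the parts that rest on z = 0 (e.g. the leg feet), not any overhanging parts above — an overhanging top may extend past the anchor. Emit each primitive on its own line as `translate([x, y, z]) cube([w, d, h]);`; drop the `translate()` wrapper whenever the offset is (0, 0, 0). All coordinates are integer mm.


translate([479, 264, 0]) cube([334, 370, 16]);
translate([479, 264, 16]) cube([334, 16, 257]);
translate([479, 618, 16]) cube([334, 16, 257]);
translate([479, 280, 16]) cube([16, 338, 257]);
translate([797, 280, 16]) cube([16, 338, 257]);


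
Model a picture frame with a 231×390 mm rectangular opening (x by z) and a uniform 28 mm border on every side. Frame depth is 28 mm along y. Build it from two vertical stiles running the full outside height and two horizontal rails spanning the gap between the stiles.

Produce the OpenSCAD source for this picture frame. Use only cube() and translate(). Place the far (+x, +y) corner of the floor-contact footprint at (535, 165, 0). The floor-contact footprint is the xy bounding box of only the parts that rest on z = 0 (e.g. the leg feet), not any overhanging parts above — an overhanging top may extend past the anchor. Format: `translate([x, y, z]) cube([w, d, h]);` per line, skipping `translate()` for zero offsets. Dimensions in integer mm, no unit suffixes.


translate([248, 137, 0]) cube([28, 28, 446]);
translate([507, 137, 0]) cube([28, 28, 446]);
translate([276, 137, 0]) cube([231, 28, 28]);
translate([276, 137, 418]) cube([231, 28, 28]);


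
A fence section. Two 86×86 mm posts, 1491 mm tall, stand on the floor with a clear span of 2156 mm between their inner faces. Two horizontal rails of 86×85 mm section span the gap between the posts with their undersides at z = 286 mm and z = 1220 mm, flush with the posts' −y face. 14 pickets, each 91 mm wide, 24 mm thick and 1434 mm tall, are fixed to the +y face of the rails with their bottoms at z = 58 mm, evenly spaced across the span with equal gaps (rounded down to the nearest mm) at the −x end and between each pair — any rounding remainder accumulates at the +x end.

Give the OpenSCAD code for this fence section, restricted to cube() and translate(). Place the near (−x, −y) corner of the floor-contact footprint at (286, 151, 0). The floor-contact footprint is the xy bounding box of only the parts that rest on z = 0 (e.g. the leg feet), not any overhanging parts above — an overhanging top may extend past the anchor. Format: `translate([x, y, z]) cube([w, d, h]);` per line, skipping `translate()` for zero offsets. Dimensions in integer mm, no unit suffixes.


translate([286, 151, 0]) cube([86, 86, 1491]);
translate([2528, 151, 0]) cube([86, 86, 1491]);
translate([372, 151, 286]) cube([2156, 86, 85]);
translate([372, 151, 1220]) cube([2156, 86, 85]);
translate([430, 237, 58]) cube([91, 24, 1434]);
translate([579, 237, 58]) cube([91, 24, 1434]);
translate([728, 237, 58]) cube([91, 24, 1434]);
translate([877, 237, 58]) cube([91, 24, 1434]);
translate([1026, 237, 58]) cube([91, 24, 1434]);
translate([1175, 237, 58]) cube([91, 24, 1434]);
translate([1324, 237, 58]) cube([91, 24, 1434]);
translate([1473, 237, 58]) cube([91, 24, 1434]);
translate([1622, 237, 58]) cube([91, 24, 1434]);
translate([1771, 237, 58]) cube([91, 24, 1434]);
translate([1920, 237, 58]) cube([91, 24, 1434]);
translate([2069, 237, 58]) cube([91, 24, 1434]);
translate([2218, 237, 58]) cube([91, 24, 1434]);
translate([2367, 237, 58]) cube([91, 24, 1434]);


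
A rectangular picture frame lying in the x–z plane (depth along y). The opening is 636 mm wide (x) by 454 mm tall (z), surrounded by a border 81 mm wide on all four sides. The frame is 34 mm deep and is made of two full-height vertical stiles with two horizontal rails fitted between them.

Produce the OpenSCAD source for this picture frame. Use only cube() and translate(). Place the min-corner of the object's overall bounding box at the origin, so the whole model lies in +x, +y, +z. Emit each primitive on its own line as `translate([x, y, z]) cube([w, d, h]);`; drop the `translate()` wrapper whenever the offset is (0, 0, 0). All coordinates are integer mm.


cube([81, 34, 616]);
translate([717, 0, 0]) cube([81, 34, 616]);
translate([81, 0, 0]) cube([636, 34, 81]);
translate([81, 0, 535]) cube([636, 34, 81]);


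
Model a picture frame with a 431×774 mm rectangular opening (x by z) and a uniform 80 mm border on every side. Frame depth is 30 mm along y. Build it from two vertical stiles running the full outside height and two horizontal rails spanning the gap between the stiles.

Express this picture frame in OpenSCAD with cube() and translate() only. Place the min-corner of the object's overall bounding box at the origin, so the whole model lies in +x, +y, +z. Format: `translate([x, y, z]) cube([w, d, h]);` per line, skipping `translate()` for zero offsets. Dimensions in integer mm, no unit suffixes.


cube([80, 30, 934]);
translate([511, 0, 0]) cube([80, 30, 934]);
translate([80, 0, 0]) cube([431, 30, 80]);
translate([80, 0, 854]) cube([431, 30, 80]);


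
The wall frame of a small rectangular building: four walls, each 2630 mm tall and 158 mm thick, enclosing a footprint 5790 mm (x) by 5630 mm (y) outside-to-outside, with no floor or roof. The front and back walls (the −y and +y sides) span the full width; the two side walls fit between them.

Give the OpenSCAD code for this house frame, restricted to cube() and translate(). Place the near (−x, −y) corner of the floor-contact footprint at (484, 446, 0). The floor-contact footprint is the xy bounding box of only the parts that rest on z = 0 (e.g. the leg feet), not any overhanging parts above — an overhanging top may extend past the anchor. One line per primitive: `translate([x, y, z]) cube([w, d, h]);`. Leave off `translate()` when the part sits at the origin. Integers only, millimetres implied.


translate([484, 446, 0]) cube([5790, 158, 2630]);
translate([484, 5918, 0]) cube([5790, 158, 2630]);
translate([484, 604, 0]) cube([158, 5314, 2630]);
translate([6116, 604, 0]) cube([158, 5314, 2630]);


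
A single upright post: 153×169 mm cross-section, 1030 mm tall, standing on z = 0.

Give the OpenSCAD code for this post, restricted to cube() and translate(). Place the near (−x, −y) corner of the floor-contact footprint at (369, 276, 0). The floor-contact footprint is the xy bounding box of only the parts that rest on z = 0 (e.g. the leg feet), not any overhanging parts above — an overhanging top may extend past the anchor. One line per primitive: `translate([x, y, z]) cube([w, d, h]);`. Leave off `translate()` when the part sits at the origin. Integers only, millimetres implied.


translate([369, 276, 0]) cube([153, 169, 1030]);


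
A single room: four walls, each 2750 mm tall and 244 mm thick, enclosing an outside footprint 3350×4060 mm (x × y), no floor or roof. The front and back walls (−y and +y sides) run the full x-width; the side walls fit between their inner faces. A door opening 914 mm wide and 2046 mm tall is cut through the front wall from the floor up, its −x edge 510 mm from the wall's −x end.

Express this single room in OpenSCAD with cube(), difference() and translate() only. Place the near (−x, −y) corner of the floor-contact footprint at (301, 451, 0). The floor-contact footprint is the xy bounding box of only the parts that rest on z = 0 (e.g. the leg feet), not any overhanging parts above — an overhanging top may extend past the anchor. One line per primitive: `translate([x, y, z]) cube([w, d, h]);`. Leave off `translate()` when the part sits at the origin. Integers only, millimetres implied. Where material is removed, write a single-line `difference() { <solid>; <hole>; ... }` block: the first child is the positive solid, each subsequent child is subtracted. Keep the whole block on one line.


difference() { translate([301, 451, 0]) cube([3350, 244, 2750]); translate([811, 451, 0]) cube([914, 244, 2046]); }
translate([301, 4267, 0]) cube([3350, 244, 2750]);
translate([301, 695, 0]) cube([244, 3572, 2750]);
translate([3407, 695, 0]) cube([244, 3572, 2750]);


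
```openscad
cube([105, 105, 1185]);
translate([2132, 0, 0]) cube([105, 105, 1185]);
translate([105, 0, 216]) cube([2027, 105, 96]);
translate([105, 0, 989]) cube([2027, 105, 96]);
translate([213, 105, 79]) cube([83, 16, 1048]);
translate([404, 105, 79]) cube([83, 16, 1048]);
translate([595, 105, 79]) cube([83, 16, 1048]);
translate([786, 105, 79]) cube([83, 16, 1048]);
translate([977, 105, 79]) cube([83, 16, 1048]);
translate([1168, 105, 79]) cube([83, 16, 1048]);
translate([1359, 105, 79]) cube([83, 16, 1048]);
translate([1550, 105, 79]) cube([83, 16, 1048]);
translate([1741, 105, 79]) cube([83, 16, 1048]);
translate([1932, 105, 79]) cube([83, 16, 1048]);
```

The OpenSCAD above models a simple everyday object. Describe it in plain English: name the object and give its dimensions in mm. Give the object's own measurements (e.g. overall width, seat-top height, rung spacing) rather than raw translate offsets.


A fence section. Two 105×105 mm posts, 1185 mm tall, stand on the floor with a clear span of 2027 mm between their inner faces. Two horizontal rails of 105×96 mm section span the gap between the posts with their undersides at z = 216 mm and z = 989 mm, flush with the posts' −y face. 10 pickets, each 83 mm wide, 16 mm thick and 1048 mm tall, are fixed to the +y face of the rails with their bottoms at z = 79 mm, spaced across the span with a 108 mm gap after the −x post and between neighbouring pickets, with 117 mm left before the +x post.


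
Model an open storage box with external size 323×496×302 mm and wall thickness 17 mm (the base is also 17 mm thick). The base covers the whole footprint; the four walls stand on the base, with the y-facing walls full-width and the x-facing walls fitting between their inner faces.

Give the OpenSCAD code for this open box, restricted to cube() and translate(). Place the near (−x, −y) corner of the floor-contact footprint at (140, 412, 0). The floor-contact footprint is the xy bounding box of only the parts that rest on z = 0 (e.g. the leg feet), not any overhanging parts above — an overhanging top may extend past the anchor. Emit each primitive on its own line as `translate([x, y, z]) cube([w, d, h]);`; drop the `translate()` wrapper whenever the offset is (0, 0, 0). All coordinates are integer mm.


translate([140, 412, 0]) cube([323, 496, 17]);
translate([140, 412, 17]) cube([323, 17, 285]);
translate([140, 891, 17]) cube([323, 17, 285]);
translate([140, 429, 17]) cube([17, 462, 285]);
translate([446, 429, 17]) cube([17, 462, 285]);


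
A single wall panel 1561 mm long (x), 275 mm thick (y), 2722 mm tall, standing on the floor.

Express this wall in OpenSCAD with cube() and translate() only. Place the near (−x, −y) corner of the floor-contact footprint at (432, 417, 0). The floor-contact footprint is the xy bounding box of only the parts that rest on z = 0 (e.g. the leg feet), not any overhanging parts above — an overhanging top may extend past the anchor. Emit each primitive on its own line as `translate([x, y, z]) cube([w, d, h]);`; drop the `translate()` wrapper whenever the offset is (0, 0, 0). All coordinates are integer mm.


translate([432, 417, 0]) cube([1561, 275, 2722]);


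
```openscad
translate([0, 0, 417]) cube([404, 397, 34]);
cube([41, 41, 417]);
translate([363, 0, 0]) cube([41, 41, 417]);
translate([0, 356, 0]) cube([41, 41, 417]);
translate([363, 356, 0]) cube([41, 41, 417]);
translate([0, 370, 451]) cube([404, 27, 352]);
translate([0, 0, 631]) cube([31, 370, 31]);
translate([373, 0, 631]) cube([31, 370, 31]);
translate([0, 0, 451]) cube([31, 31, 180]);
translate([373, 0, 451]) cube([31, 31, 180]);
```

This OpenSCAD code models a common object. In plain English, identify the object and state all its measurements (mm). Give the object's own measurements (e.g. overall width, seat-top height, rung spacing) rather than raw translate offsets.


A chair. The seat is a 404×397×34 mm slab with its top at z = 451 mm, on four 41×41 mm corner legs (flush with the seat edges, standing on z = 0). A flat backrest 27 mm thick, 352 mm tall, spans the full seat width and rises from the seat top along its +y edge, rear face flush with the rear of the seat. Two armrests of 31×31 mm section run along each side from the seat's front edge to the front of the backrest, top faces 211 mm above the seat top and outer faces flush with the seat's x-edges; a 31×31 mm post under the front of each armrest stands on the seat at the front corner.


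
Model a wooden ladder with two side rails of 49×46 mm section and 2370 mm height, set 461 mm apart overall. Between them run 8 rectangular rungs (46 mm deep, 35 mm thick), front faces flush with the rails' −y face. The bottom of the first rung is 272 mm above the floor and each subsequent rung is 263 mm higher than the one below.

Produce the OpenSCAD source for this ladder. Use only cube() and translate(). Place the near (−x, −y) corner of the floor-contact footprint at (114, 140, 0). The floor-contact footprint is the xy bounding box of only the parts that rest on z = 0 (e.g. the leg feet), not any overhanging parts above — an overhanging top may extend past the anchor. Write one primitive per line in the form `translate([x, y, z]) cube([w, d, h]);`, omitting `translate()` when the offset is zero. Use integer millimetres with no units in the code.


translate([114, 140, 0]) cube([49, 46, 2370]);
translate([526, 140, 0]) cube([49, 46, 2370]);
translate([163, 140, 272]) cube([363, 46, 35]);
translate([163, 140, 535]) cube([363, 46, 35]);
translate([163, 140, 798]) cube([363, 46, 35]);
translate([163, 140, 1061]) cube([363, 46, 35]);
translate([163, 140, 1324]) cube([363, 46, 35]);
translate([163, 140, 1587]) cube([363, 46, 35]);
translate([163, 140, 1850]) cube([363, 46, 35]);
translate([163, 140, 2113]) cube([363, 46, 35]);


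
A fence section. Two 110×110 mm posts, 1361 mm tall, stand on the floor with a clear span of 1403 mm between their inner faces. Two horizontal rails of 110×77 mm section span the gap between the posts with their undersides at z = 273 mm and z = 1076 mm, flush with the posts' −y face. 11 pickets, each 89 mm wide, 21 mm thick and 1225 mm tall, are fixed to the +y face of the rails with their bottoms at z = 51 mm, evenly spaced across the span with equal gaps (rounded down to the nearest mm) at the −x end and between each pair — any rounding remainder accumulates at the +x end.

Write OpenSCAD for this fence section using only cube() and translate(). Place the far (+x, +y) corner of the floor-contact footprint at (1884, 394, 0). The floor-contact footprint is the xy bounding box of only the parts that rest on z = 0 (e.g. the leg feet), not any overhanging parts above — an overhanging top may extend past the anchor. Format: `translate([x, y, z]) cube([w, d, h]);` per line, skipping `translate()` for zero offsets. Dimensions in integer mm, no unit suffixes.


translate([261, 284, 0]) cube([110, 110, 1361]);
translate([1774, 284, 0]) cube([110, 110, 1361]);
translate([371, 284, 273]) cube([1403, 110, 77]);
translate([371, 284, 1076]) cube([1403, 110, 77]);
translate([406, 394, 51]) cube([89, 21, 1225]);
translate([530, 394, 51]) cube([89, 21, 1225]);
translate([654, 394, 51]) cube([89, 21, 1225]);
translate([778, 394, 51]) cube([89, 21, 1225]);
translate([902, 394, 51]) cube([89, 21, 1225]);
translate([1026, 394, 51]) cube([89, 21, 1225]);
translate([1150, 394, 51]) cube([89, 21, 1225]);
translate([1274, 394, 51]) cube([89, 21, 1225]);
translate([1398, 394, 51]) cube([89, 21, 1225]);
translate([1522, 394, 51]) cube([89, 21, 1225]);
translate([1646, 394, 51]) cube([89, 21, 1225]);


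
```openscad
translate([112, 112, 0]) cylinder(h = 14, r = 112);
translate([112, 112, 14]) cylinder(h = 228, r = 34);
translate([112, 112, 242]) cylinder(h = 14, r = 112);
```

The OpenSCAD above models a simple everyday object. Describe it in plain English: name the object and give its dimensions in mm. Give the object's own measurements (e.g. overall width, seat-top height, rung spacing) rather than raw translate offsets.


A spool: two coaxial disc flanges of radius 112 mm and thickness 14 mm, joined by a core cylinder of radius 34 mm and height 228 mm. The lower flange rests on z = 0 and the three cylinders share a vertical axis.


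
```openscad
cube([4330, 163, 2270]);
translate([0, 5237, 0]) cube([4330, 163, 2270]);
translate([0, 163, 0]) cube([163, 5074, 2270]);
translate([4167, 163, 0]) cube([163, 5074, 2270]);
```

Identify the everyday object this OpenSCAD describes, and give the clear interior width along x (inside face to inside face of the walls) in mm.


A house (or room) frame. The interior width is 4004 mm.

Four 2270 mm walls enclosing a rectangle with no floor or roof — a room or house frame. Outside width is 4330 mm and wall thickness is 163 mm, so the interior width is 4330 − 2 × 163 = 4004 mm.


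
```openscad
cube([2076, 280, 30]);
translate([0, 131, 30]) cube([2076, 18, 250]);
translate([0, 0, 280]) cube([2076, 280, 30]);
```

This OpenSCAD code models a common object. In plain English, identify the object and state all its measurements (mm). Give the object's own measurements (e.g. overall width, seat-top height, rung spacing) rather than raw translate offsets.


An I-beam lying along x, 2076 mm long. Overall section height 310 mm. Two flanges 280 mm wide (y) and 30 mm thick, one on the floor and one at the top; a web 18 mm thick runs between them, centred on the flange width.


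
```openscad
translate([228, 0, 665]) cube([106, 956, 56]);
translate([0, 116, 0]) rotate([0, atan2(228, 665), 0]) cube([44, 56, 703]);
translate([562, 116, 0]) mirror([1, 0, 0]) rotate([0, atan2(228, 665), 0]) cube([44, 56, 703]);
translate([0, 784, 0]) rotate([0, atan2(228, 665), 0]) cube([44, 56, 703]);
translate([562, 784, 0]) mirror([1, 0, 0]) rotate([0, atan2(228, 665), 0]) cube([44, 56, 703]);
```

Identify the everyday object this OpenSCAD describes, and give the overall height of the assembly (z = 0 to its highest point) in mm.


A sawhorse. The overall height is 721 mm.

A beam across two mirrored pairs of raked legs — a sawhorse. The beam's underside is at z = 665 (matching the legs' vertical rise in atan2(228, 665)) and the beam is 56 mm tall, so its top is at 665 + 56 = 721 mm. The raked legs top out at the beam's underside, so that is the highest point.


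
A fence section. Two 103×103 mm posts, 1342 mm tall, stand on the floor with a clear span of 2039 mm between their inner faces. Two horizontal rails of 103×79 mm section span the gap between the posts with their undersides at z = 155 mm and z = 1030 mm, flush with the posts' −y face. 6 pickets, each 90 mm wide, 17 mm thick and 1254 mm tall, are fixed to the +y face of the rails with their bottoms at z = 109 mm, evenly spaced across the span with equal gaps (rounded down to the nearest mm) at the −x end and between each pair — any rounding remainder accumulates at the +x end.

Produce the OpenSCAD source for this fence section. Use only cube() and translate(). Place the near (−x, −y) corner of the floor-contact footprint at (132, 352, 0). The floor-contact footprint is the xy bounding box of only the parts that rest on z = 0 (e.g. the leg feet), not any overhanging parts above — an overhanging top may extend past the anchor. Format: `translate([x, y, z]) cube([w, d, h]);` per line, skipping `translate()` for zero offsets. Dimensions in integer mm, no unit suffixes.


translate([132, 352, 0]) cube([103, 103, 1342]);
translate([2274, 352, 0]) cube([103, 103, 1342]);
translate([235, 352, 155]) cube([2039, 103, 79]);
translate([235, 352, 1030]) cube([2039, 103, 79]);
translate([449, 455, 109]) cube([90, 17, 1254]);
translate([753, 455, 109]) cube([90, 17, 1254]);
translate([1057, 455, 109]) cube([90, 17, 1254]);
translate([1361, 455, 109]) cube([90, 17, 1254]);
translate([1665, 455, 109]) cube([90, 17, 1254]);
translate([1969, 455, 109]) cube([90, 17, 1254]);
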